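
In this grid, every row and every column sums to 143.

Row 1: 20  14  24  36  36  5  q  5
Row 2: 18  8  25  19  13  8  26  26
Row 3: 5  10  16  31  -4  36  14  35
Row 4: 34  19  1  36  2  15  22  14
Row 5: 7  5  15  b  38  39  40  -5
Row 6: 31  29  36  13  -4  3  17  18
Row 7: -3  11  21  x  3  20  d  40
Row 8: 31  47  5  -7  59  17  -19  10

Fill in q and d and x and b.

Row 5: 7 + 5 + 15 + 38 + 39 + 40 − 5 = 139, so its missing entry is 143 − 139 = 4.
Column 4: 36 + 19 + 31 + 36 + 4 + 13 − 7 = 132, so its missing entry is 143 − 132 = 11.
Row 7: -3 + 11 + 21 + 11 + 3 + 20 + 40 = 103, so its missing entry is 143 − 103 = 40.
Row 1: 20 + 14 + 24 + 36 + 36 + 5 + 5 = 140, so its missing entry is 143 − 140 = 3.

q = 3, d = 40, x = 11, b = 4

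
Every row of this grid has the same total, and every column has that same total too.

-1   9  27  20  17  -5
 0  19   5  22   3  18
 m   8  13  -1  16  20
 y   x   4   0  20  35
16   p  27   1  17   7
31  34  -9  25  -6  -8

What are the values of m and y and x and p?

Rows 1 and 2 both sum to 67, so that's the common total.
Row 3 has 8 + 13 − 1 + 16 + 20 = 56; the blank must be 67 − 56 = 11.
Row 5 has 16 + 27 + 1 + 17 + 7 = 68; the blank must be 67 − 68 = -1.
Column 2 has 9 + 19 + 8 − 1 + 34 = 69; the blank must be 67 − 69 = -2.
Row 4 has -2 + 4 + 0 + 20 + 35 = 57; the blank must be 67 − 57 = 10.

m = 11, y = 10, x = -2, p = -1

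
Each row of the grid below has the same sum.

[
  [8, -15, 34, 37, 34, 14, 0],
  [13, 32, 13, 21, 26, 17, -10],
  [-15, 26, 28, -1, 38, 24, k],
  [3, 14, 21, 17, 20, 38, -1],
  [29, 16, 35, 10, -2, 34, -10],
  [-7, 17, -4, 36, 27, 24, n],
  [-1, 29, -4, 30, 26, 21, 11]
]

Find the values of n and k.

Row 1 sums to 112 and so does row 4; that's the common total.
In row 6 the known cells total 93, leaving 112 − 93 = 19.
In row 3 the known cells total 100, leaving 112 − 100 = 12.

n = 19, k = 12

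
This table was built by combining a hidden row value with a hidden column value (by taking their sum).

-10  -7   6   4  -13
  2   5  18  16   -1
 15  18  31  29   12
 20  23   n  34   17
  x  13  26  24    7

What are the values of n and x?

n = 36, x = 10

The difference between any two rows is the same in every column — this is an addition table with the headers hidden.
Row 4 minus row 1 is 34 − 4 = 30, so its entry in column 3 is 6 + 30 = 36.
Row 5 minus row 1 is 24 − 4 = 20, so its entry in column 1 is -10 + 20 = 10.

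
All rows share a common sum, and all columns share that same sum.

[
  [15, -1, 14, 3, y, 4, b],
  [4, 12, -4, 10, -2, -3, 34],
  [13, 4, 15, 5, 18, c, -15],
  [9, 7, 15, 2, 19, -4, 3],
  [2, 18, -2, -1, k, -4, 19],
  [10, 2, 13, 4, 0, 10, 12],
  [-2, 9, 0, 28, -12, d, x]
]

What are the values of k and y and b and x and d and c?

k = 19, y = 9, b = 7, x = -9, d = 37, c = 11

Rows 2 and 4 both sum to 51, so that's the common total.
The known cells in row 5 total 32, leaving 51 − 32 = 19 for the blank.
The known cells in column 5 total 42, leaving 51 − 42 = 9 for the blank.
The known cells in row 1 total 44, leaving 51 − 44 = 7 for the blank.
The known cells in column 7 total 60, leaving 51 − 60 = -9 for the blank.
The known cells in row 7 total 14, leaving 51 − 14 = 37 for the blank.
The known cells in row 3 total 40, leaving 51 − 40 = 11 for the blank.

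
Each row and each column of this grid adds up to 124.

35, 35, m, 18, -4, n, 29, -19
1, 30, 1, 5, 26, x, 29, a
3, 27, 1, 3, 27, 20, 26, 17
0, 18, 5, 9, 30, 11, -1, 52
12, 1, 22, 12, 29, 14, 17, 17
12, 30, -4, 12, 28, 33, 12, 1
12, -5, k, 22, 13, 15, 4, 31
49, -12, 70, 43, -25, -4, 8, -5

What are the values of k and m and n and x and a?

k = 32, m = -3, n = 33, x = 2, a = 30

Row 7 has 12 − 5 + 22 + 13 + 15 + 4 + 31 = 92; the blank must be 124 − 92 = 32.
Column 8 has -19 + 17 + 52 + 17 + 1 + 31 − 5 = 94; the blank must be 124 − 94 = 30.
Row 2 has 1 + 30 + 1 + 5 + 26 + 29 + 30 = 122; the blank must be 124 − 122 = 2.
Column 3 has 1 + 1 + 5 + 22 − 4 + 32 + 70 = 127; the blank must be 124 − 127 = -3.
Row 1 has 35 + 35 − 3 + 18 − 4 + 29 − 19 = 91; the blank must be 124 − 91 = 33.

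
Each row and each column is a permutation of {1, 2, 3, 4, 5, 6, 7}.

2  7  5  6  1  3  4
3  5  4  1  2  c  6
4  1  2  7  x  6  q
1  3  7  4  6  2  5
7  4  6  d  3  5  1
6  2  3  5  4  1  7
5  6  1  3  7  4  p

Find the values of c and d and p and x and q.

c = 7, d = 2, p = 2, x = 5, q = 3

Cell (3,5): column 5 already has {1, 2, 3, 4, 6, 7} → 5.
Cell (5,4): row 5 already has {1, 3, 4, 5, 6, 7} → 2.
At (row 2, col 6): row 2 already has {1, 2, 3, 4, 5, 6}, so the value is 7.
Cell (3,7): row 3 already has {1, 2, 4, 5, 6, 7} → 3.
Cell (7,7): row 7 already has {1, 3, 4, 5, 6, 7} → 2.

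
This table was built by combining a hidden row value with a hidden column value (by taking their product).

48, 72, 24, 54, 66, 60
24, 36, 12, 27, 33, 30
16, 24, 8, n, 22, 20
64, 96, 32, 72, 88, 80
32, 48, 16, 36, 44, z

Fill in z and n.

z = 40, n = 18

Each row is a constant multiple of every other row — this is a multiplication table with the headers hidden.
Row 5 is 16/24 = 2/3 times row 1, so its entry in column 6 is 60 × 2/3 = 40.
Row 3 is 8/24 = 1/3 times row 1, so its entry in column 4 is 54 × 1/3 = 18.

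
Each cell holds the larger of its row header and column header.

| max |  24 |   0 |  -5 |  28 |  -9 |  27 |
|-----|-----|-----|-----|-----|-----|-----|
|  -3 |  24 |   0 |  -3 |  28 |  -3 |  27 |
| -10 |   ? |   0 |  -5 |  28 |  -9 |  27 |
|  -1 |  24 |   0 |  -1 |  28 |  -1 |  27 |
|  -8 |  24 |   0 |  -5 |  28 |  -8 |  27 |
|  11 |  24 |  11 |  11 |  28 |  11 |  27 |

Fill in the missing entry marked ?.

max(-10, 24) = 24.

24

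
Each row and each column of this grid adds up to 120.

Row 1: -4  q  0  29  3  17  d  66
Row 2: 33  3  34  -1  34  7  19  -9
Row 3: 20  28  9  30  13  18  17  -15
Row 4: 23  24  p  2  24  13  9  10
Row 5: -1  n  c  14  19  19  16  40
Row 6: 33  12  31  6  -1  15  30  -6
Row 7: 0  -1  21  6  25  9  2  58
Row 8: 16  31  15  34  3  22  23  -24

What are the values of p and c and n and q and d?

p = 15, c = -5, n = 18, q = 5, d = 4

Column 7: 19 + 17 + 9 + 16 + 30 + 2 + 23 = 116, so its missing entry is 120 − 116 = 4.
Row 1: -4 + 0 + 29 + 3 + 17 + 4 + 66 = 115, so its missing entry is 120 − 115 = 5.
Row 4: 23 + 24 + 2 + 24 + 13 + 9 + 10 = 105, so its missing entry is 120 − 105 = 15.
Column 3: 0 + 34 + 9 + 15 + 31 + 21 + 15 = 125, so its missing entry is 120 − 125 = -5.
Row 5: -1 − 5 + 14 + 19 + 19 + 16 + 40 = 102, so its missing entry is 120 − 102 = 18.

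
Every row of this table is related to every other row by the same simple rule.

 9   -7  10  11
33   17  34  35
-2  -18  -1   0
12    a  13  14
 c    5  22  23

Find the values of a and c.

a = -4, c = 21

The difference between any two rows is the same in every column — this is an addition table with the headers hidden.
Row 4 minus row 1 is 13 − 10 = 3, so its entry in column 2 is -7 + 3 = -4.
Row 5 minus row 1 is 22 − 10 = 12, so its entry in column 1 is 9 + 12 = 21.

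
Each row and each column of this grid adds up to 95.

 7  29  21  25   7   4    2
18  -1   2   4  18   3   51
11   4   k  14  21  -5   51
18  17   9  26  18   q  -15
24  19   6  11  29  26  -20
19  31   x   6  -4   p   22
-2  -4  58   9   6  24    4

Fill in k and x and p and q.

k = -1, x = 0, p = 21, q = 22

The known cells in row 4 total 73, leaving 95 − 73 = 22 for the blank.
The known cells in column 6 total 74, leaving 95 − 74 = 21 for the blank.
The known cells in row 6 total 95, leaving 95 − 95 = 0 for the blank.
The known cells in row 3 total 96, leaving 95 − 96 = -1 for the blank.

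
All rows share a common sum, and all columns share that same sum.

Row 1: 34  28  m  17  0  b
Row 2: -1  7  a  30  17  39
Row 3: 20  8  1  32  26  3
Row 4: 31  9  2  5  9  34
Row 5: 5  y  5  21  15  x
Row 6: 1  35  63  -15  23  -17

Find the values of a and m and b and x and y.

a = -2, m = 21, b = -10, x = 41, y = 3

Rows 3 and 4 both sum to 90, so that's the common total.
The known cells in row 2 total 92, leaving 90 − 92 = -2 for the blank.
The known cells in column 3 total 69, leaving 90 − 69 = 21 for the blank.
The known cells in row 1 total 100, leaving 90 − 100 = -10 for the blank.
The known cells in column 6 total 49, leaving 90 − 49 = 41 for the blank.
The known cells in row 5 total 87, leaving 90 − 87 = 3 for the blank.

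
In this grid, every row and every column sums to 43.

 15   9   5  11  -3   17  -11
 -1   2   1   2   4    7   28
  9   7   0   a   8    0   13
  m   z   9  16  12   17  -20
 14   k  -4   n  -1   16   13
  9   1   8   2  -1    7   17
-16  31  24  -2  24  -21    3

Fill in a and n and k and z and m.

a = 6, n = 8, k = -3, z = -4, m = 13

Column 1 has 15 − 1 + 9 + 14 + 9 − 16 = 30; the blank must be 43 − 30 = 13.
Row 4 has 13 + 9 + 16 + 12 + 17 − 20 = 47; the blank must be 43 − 47 = -4.
Row 3 has 9 + 7 + 0 + 8 + 0 + 13 = 37; the blank must be 43 − 37 = 6.
Column 4 has 11 + 2 + 6 + 16 + 2 − 2 = 35; the blank must be 43 − 35 = 8.
Row 5 has 14 − 4 + 8 − 1 + 16 + 13 = 46; the blank must be 43 − 46 = -3.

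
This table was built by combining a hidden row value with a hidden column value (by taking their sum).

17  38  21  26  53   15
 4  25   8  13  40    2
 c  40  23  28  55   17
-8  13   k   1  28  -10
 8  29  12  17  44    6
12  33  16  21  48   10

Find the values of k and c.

The difference between any two rows is the same in every column — this is an addition table with the headers hidden.
Row 4 minus row 1 is 28 − 53 = -25, so its entry in column 3 is 21 + (-25) = -4.
Row 3 minus row 1 is 55 − 53 = 2, so its entry in column 1 is 17 + 2 = 19.

k = -4, c = 19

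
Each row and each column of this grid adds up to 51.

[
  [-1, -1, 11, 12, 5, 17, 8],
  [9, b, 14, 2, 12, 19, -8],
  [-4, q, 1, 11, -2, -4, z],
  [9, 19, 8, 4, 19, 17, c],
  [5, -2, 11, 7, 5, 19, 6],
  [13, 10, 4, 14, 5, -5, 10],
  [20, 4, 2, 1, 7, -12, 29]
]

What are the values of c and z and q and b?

c = -25, z = 31, q = 18, b = 3

Row 2: 9 + 14 + 2 + 12 + 19 − 8 = 48, so its missing entry is 51 − 48 = 3.
Column 2: -1 + 3 + 19 − 2 + 10 + 4 = 33, so its missing entry is 51 − 33 = 18.
Row 3: -4 + 18 + 1 + 11 − 2 − 4 = 20, so its missing entry is 51 − 20 = 31.
Row 4: 9 + 19 + 8 + 4 + 19 + 17 = 76, so its missing entry is 51 − 76 = -25.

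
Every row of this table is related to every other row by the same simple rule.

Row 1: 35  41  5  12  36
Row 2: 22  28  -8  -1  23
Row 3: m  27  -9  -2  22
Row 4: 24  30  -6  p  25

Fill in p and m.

The difference between any two rows is the same in every column — this is an addition table with the headers hidden.
Row 4 minus row 1 is -6 − 5 = -11, so its entry in column 4 is 12 + (-11) = 1.
Row 3 minus row 1 is -9 − 5 = -14, so its entry in column 1 is 35 + (-14) = 21.

p = 1, m = 21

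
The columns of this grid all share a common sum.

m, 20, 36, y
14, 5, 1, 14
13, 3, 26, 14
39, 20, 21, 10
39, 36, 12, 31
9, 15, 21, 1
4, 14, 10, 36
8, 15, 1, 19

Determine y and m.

y = 3, m = 2

Columns 2 and 3 both add up to 128, so every column sums to 128.
Column 4: 14 + 14 + 10 + 31 + 1 + 36 + 19 = 125, so the missing entry is 128 − 125 = 3.
Column 1: 14 + 13 + 39 + 39 + 9 + 4 + 8 = 126, so the missing entry is 128 − 126 = 2.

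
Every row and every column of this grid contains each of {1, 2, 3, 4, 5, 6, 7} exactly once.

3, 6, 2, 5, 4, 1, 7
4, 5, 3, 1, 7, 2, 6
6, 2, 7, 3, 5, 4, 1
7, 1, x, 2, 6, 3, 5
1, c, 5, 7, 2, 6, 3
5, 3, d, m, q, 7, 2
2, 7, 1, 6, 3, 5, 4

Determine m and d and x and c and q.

At (row 6, col 5): column 5 already has {2, 3, 4, 5, 6, 7}, so the value is 1.
Cell (6,4): column 4 already has {1, 2, 3, 5, 6, 7} → 4.
Cell (4,3): row 4 already has {1, 2, 3, 5, 6, 7} → 4.
For row 5, column 2: row 5 already has {1, 2, 3, 5, 6, 7}; that leaves 4.
At (row 6, col 3): row 6 already has {1, 2, 3, 4, 5, 7}, so the value is 6.

m = 4, d = 6, x = 4, c = 4, q = 1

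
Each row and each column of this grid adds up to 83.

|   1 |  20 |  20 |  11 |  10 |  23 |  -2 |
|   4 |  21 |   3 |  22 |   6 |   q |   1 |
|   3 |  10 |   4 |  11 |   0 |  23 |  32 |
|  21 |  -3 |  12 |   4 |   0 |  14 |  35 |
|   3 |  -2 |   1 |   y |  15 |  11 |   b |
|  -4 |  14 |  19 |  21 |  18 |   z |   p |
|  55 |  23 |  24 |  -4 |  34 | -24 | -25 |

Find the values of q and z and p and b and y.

q = 26, z = 10, p = 5, b = 37, y = 18

Column 4 has 11 + 22 + 11 + 4 + 21 − 4 = 65; the blank must be 83 − 65 = 18.
Row 2 has 4 + 21 + 3 + 22 + 6 + 1 = 57; the blank must be 83 − 57 = 26.
Column 6 has 23 + 26 + 23 + 14 + 11 − 24 = 73; the blank must be 83 − 73 = 10.
Row 5 has 3 − 2 + 1 + 18 + 15 + 11 = 46; the blank must be 83 − 46 = 37.
Row 6 has -4 + 14 + 19 + 21 + 18 + 10 = 78; the blank must be 83 − 78 = 5.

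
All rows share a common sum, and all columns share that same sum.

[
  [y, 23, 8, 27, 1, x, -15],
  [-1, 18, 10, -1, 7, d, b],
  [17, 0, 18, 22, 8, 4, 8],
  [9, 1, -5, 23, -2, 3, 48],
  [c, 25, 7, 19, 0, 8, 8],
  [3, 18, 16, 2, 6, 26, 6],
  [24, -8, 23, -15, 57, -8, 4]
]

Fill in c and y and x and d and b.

Rows 3 and 4 both sum to 77, so that's the common total.
Row 5 has 25 + 7 + 19 + 0 + 8 + 8 = 67; the blank must be 77 − 67 = 10.
Column 1 has -1 + 17 + 9 + 10 + 3 + 24 = 62; the blank must be 77 − 62 = 15.
Row 1 has 15 + 23 + 8 + 27 + 1 − 15 = 59; the blank must be 77 − 59 = 18.
Column 6 has 18 + 4 + 3 + 8 + 26 − 8 = 51; the blank must be 77 − 51 = 26.
Row 2 has -1 + 18 + 10 − 1 + 7 + 26 = 59; the blank must be 77 − 59 = 18.

c = 10, y = 15, x = 18, d = 26, b = 18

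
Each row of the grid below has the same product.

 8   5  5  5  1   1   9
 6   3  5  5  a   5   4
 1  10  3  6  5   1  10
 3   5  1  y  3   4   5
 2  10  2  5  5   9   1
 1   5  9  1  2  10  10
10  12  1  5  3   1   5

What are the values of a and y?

a = 1, y = 10

Rows 3 and 7 each multiply to 9000, so every row has product 9000.
Row 2: 6×3×5×5×5×4 = 9000, so the missing entry is 9000 ÷ 9000 = 1.
Row 4: 3×5×1×3×4×5 = 900, so the missing entry is 9000 ÷ 900 = 10.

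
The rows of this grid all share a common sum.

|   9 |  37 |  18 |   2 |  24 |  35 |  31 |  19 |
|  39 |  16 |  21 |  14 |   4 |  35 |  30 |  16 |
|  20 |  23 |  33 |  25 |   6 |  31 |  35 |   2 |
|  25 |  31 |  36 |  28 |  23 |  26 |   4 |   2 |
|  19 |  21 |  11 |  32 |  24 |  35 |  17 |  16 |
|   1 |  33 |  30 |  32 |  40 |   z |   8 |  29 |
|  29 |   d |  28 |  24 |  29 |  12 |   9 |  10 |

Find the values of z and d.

z = 2, d = 34

The complete rows each total 175.
Row 6 is missing 175 − 173 = 2 (since 1 + 33 + 30 + 32 + 40 + 8 + 29 = 173).
Row 7 is missing 175 − 141 = 34 (since 29 + 28 + 24 + 29 + 12 + 9 + 10 = 141).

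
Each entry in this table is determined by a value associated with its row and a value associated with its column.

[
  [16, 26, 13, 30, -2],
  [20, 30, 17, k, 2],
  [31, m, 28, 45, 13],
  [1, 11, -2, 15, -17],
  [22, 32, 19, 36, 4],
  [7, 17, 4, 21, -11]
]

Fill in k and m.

The difference between any two rows is the same in every column — this is an addition table with the headers hidden.
Row 2 minus row 1 is 17 − 13 = 4, so its entry in column 4 is 30 + 4 = 34.
Row 3 minus row 1 is 28 − 13 = 15, so its entry in column 2 is 26 + 15 = 41.

k = 34, m = 41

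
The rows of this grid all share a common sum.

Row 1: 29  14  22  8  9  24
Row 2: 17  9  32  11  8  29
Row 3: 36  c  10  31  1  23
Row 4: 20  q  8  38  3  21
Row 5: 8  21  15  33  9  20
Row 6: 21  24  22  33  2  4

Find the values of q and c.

q = 16, c = 5

Row 5 sums to 106 and so does row 6; that's the common total.
In row 4 the known cells total 90, leaving 106 − 90 = 16.
In row 3 the known cells total 101, leaving 106 − 101 = 5.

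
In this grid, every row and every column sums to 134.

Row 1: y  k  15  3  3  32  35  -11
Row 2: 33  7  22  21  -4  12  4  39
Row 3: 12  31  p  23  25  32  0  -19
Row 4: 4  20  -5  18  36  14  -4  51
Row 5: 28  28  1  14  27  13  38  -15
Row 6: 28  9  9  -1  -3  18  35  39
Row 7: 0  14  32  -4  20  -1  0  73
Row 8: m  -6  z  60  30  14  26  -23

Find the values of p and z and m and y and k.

p = 30, z = 30, m = 3, y = 26, k = 31

The known cells in column 2 total 103, leaving 134 − 103 = 31 for the blank.
The known cells in row 1 total 108, leaving 134 − 108 = 26 for the blank.
The known cells in column 1 total 131, leaving 134 − 131 = 3 for the blank.
The known cells in row 8 total 104, leaving 134 − 104 = 30 for the blank.
The known cells in row 3 total 104, leaving 134 − 104 = 30 for the blank.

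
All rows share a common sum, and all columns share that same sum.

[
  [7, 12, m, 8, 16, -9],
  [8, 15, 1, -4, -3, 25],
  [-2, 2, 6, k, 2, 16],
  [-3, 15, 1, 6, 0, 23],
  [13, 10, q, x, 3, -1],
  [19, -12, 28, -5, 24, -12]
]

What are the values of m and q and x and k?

m = 8, q = -2, x = 19, k = 18

Rows 2 and 4 both sum to 42, so that's the common total.
Row 3: -2 + 2 + 6 + 2 + 16 = 24, so its missing entry is 42 − 24 = 18.
Row 1: 7 + 12 + 8 + 16 − 9 = 34, so its missing entry is 42 − 34 = 8.
Column 3: 8 + 1 + 6 + 1 + 28 = 44, so its missing entry is 42 − 44 = -2.
Row 5: 13 + 10 − 2 + 3 − 1 = 23, so its missing entry is 42 − 23 = 19.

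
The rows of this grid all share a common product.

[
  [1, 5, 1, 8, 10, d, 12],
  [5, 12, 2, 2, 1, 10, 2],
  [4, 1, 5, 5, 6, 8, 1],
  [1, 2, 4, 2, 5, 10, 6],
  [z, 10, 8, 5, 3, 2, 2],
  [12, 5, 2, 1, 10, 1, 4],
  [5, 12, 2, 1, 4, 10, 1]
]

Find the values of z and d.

z = 1, d = 1

Rows 3 and 6 each multiply to 4800, so every row has product 4800.
Row 5: 10×8×5×3×2×2 = 4800, so the missing entry is 4800 ÷ 4800 = 1.
Row 1: 1×5×1×8×10×12 = 4800, so the missing entry is 4800 ÷ 4800 = 1.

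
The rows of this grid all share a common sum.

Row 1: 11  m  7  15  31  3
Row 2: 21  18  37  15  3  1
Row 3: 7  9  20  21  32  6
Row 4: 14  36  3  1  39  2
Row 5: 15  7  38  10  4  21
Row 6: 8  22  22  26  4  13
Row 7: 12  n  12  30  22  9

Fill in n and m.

Row 3 sums to 95 and so does row 6; that's the common total.
In row 7 the known cells total 85, leaving 95 − 85 = 10.
In row 1 the known cells total 67, leaving 95 − 67 = 28.

n = 10, m = 28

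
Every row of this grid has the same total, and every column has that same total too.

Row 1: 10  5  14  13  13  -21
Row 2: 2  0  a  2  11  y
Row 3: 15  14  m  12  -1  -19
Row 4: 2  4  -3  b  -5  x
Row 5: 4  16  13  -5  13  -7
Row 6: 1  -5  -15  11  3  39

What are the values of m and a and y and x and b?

Rows 1 and 5 both sum to 34, so that's the common total.
Column 4 has 13 + 2 + 12 − 5 + 11 = 33; the blank must be 34 − 33 = 1.
Row 3 has 15 + 14 + 12 − 1 − 19 = 21; the blank must be 34 − 21 = 13.
Column 3 has 14 + 13 − 3 + 13 − 15 = 22; the blank must be 34 − 22 = 12.
Row 2 has 2 + 0 + 12 + 2 + 11 = 27; the blank must be 34 − 27 = 7.
Row 4 has 2 + 4 − 3 + 1 − 5 = -1; the blank must be 34 − (-1) = 35.

m = 13, a = 12, y = 7, x = 35, b = 1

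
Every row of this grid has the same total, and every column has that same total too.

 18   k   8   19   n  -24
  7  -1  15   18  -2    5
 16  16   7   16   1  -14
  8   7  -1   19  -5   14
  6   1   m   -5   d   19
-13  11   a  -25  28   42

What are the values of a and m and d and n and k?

a = -1, m = 14, d = 7, n = 13, k = 8

Rows 2 and 3 both sum to 42, so that's the common total.
The known cells in column 2 total 34, leaving 42 − 34 = 8 for the blank.
The known cells in row 1 total 29, leaving 42 − 29 = 13 for the blank.
The known cells in column 5 total 35, leaving 42 − 35 = 7 for the blank.
The known cells in row 5 total 28, leaving 42 − 28 = 14 for the blank.
The known cells in row 6 total 43, leaving 42 − 43 = -1 for the blank.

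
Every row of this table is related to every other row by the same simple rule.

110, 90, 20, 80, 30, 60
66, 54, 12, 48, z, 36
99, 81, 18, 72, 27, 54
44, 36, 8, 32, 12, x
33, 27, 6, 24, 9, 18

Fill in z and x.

z = 18, x = 24

Each row is a constant multiple of every other row — this is a multiplication table with the headers hidden.
Row 2 is 66/110 = 3/5 times row 1, so its entry in column 5 is 30 × 3/5 = 18.
Row 4 is 44/110 = 2/5 times row 1, so its entry in column 6 is 60 × 2/5 = 24.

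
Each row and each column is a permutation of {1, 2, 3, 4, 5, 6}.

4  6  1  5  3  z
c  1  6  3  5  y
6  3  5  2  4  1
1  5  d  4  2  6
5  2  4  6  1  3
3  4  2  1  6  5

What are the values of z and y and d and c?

z = 2, y = 4, d = 3, c = 2

Cell (2,1): column 1 already has {1, 3, 4, 5, 6} → 2.
For row 4, column 3: row 4 already has {1, 2, 4, 5, 6}; that leaves 3.
For row 1, column 6: row 1 already has {1, 3, 4, 5, 6}; that leaves 2.
At (row 2, col 6): row 2 already has {1, 2, 3, 5, 6}, so the value is 4.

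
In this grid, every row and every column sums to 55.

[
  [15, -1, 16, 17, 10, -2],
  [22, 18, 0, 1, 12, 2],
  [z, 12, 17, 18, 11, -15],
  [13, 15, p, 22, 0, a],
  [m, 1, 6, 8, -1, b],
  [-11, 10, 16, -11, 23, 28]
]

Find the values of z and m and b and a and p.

The known cells in row 3 total 43, leaving 55 − 43 = 12 for the blank.
The known cells in column 1 total 51, leaving 55 − 51 = 4 for the blank.
The known cells in row 5 total 18, leaving 55 − 18 = 37 for the blank.
The known cells in column 3 total 55, leaving 55 − 55 = 0 for the blank.
The known cells in row 4 total 50, leaving 55 − 50 = 5 for the blank.

z = 12, m = 4, b = 37, a = 5, p = 0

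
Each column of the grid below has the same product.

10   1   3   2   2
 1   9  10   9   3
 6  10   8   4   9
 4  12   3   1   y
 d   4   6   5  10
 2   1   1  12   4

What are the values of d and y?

Columns 2 and 4 each multiply to 4320, so every column has product 4320.
Column 1: 10×1×6×4×2 = 480, so the missing entry is 4320 ÷ 480 = 9.
Column 5: 2×3×9×10×4 = 2160, so the missing entry is 4320 ÷ 2160 = 2.

d = 9, y = 2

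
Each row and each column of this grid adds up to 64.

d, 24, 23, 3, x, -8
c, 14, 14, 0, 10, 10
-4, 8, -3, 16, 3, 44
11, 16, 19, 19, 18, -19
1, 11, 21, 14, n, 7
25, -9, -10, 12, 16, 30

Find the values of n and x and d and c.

n = 10, x = 7, d = 15, c = 16

The known cells in row 5 total 54, leaving 64 − 54 = 10 for the blank.
The known cells in row 2 total 48, leaving 64 − 48 = 16 for the blank.
The known cells in column 5 total 57, leaving 64 − 57 = 7 for the blank.
The known cells in row 1 total 49, leaving 64 − 49 = 15 for the blank.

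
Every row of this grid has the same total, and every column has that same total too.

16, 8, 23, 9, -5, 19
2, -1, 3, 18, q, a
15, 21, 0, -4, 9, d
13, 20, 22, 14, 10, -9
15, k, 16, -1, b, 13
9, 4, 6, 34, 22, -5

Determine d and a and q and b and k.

d = 29, a = 23, q = 25, b = 9, k = 18

Rows 1 and 4 both sum to 70, so that's the common total.
Row 3 has 15 + 21 + 0 − 4 + 9 = 41; the blank must be 70 − 41 = 29.
Column 6 has 19 + 29 − 9 + 13 − 5 = 47; the blank must be 70 − 47 = 23.
Row 2 has 2 − 1 + 3 + 18 + 23 = 45; the blank must be 70 − 45 = 25.
Column 5 has -5 + 25 + 9 + 10 + 22 = 61; the blank must be 70 − 61 = 9.
Row 5 has 15 + 16 − 1 + 9 + 13 = 52; the blank must be 70 − 52 = 18.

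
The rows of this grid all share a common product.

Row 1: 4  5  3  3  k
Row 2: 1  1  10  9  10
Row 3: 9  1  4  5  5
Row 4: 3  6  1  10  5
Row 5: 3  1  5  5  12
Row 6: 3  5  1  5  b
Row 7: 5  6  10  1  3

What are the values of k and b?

Rows 3 and 7 each multiply to 900, so every row has product 900.
Row 1: 4×5×3×3 = 180, so the missing entry is 900 ÷ 180 = 5.
Row 6: 3×5×1×5 = 75, so the missing entry is 900 ÷ 75 = 12.

k = 5, b = 12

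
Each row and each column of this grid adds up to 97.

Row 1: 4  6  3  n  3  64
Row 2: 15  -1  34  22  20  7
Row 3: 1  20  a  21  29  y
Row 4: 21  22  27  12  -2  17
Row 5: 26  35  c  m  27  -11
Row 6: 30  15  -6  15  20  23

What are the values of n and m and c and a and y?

The known cells in row 1 total 80, leaving 97 − 80 = 17 for the blank.
The known cells in column 4 total 87, leaving 97 − 87 = 10 for the blank.
The known cells in row 5 total 87, leaving 97 − 87 = 10 for the blank.
The known cells in column 3 total 68, leaving 97 − 68 = 29 for the blank.
The known cells in row 3 total 100, leaving 97 − 100 = -3 for the blank.

n = 17, m = 10, c = 10, a = 29, y = -3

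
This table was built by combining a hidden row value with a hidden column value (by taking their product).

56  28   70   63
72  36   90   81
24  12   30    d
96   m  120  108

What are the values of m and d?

Each row is a constant multiple of every other row — this is a multiplication table with the headers hidden.
Row 4 is 96/56 = 12/7 times row 1, so its entry in column 2 is 28 × 12/7 = 48.
Row 3 is 24/56 = 3/7 times row 1, so its entry in column 4 is 63 × 3/7 = 27.

m = 48, d = 27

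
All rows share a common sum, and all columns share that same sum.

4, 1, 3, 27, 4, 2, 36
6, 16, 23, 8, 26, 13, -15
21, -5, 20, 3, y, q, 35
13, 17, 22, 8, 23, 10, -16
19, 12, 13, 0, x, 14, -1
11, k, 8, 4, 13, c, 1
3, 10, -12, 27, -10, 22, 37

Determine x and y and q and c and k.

Rows 1 and 2 both sum to 77, so that's the common total.
Row 5: 19 + 12 + 13 + 0 + 14 − 1 = 57, so its missing entry is 77 − 57 = 20.
Column 5: 4 + 26 + 23 + 20 + 13 − 10 = 76, so its missing entry is 77 − 76 = 1.
Column 2: 1 + 16 − 5 + 17 + 12 + 10 = 51, so its missing entry is 77 − 51 = 26.
Row 6: 11 + 26 + 8 + 4 + 13 + 1 = 63, so its missing entry is 77 − 63 = 14.
Row 3: 21 − 5 + 20 + 3 + 1 + 35 = 75, so its missing entry is 77 − 75 = 2.

x = 20, y = 1, q = 2, c = 14, k = 26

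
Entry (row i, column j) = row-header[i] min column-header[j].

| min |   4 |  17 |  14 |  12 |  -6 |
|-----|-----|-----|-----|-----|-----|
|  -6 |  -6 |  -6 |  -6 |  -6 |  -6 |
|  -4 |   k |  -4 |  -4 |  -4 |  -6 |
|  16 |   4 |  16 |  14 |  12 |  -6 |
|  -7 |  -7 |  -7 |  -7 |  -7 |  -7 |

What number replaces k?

min(-4, 4) = -4.

-4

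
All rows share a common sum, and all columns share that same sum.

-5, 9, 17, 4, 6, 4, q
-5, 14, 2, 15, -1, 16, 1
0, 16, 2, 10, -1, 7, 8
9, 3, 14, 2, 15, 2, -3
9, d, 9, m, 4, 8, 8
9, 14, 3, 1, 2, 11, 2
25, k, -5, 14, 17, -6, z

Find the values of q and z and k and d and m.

Rows 2 and 3 both sum to 42, so that's the common total.
Column 4 has 4 + 15 + 10 + 2 + 1 + 14 = 46; the blank must be 42 − 46 = -4.
Row 1 has -5 + 9 + 17 + 4 + 6 + 4 = 35; the blank must be 42 − 35 = 7.
Column 7 has 7 + 1 + 8 − 3 + 8 + 2 = 23; the blank must be 42 − 23 = 19.
Row 7 has 25 − 5 + 14 + 17 − 6 + 19 = 64; the blank must be 42 − 64 = -22.
Row 5 has 9 + 9 − 4 + 4 + 8 + 8 = 34; the blank must be 42 − 34 = 8.

q = 7, z = 19, k = -22, d = 8, m = -4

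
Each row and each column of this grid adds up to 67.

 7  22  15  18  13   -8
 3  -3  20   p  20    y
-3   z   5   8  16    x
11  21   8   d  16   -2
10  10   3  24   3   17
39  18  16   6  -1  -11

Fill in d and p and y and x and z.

The known cells in column 2 total 68, leaving 67 − 68 = -1 for the blank.
The known cells in row 4 total 54, leaving 67 − 54 = 13 for the blank.
The known cells in row 3 total 25, leaving 67 − 25 = 42 for the blank.
The known cells in column 6 total 38, leaving 67 − 38 = 29 for the blank.
The known cells in row 2 total 69, leaving 67 − 69 = -2 for the blank.

d = 13, p = -2, y = 29, x = 42, z = -1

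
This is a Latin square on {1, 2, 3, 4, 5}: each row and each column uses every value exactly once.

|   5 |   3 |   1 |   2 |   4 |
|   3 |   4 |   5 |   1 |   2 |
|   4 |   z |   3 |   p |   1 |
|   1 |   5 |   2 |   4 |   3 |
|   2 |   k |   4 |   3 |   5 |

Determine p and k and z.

At (row 3, col 4): column 4 already has {1, 2, 3, 4}, so the value is 5.
For row 5, column 2: row 5 already has {2, 3, 4, 5}; that leaves 1.
For row 3, column 2: row 3 already has {1, 3, 4, 5}; that leaves 2.

p = 5, k = 1, z = 2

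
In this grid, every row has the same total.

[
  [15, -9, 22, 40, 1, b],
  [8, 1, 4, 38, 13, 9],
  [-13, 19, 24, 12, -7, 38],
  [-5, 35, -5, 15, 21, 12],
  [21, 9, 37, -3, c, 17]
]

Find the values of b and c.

The complete rows each total 73.
Row 1 is missing 73 − 69 = 4 (since 15 − 9 + 22 + 40 + 1 = 69).
Row 5 is missing 73 − 81 = -8 (since 21 + 9 + 37 − 3 + 17 = 81).

b = 4, c = -8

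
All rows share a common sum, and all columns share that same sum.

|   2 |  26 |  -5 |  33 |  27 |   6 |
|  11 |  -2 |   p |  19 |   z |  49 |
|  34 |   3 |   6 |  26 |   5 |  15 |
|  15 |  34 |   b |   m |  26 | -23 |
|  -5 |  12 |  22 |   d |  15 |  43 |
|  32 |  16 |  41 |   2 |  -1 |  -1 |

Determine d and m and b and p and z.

d = 2, m = 7, b = 30, p = -5, z = 17

Rows 1 and 3 both sum to 89, so that's the common total.
The known cells in row 5 total 87, leaving 89 − 87 = 2 for the blank.
The known cells in column 5 total 72, leaving 89 − 72 = 17 for the blank.
The known cells in row 2 total 94, leaving 89 − 94 = -5 for the blank.
The known cells in column 4 total 82, leaving 89 − 82 = 7 for the blank.
The known cells in row 4 total 59, leaving 89 − 59 = 30 for the blank.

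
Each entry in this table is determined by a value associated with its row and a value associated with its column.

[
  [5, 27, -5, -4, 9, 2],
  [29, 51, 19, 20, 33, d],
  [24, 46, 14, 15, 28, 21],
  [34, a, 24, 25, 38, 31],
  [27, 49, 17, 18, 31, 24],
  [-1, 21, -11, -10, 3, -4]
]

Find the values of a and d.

The difference between any two rows is the same in every column — this is an addition table with the headers hidden.
Row 4 minus row 1 is 25 − (-4) = 29, so its entry in column 2 is 27 + 29 = 56.
Row 2 minus row 1 is 20 − (-4) = 24, so its entry in column 6 is 2 + 24 = 26.

a = 56, d = 26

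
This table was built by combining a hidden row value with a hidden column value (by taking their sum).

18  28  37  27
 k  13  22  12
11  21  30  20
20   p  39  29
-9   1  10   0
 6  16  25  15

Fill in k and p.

The difference between any two rows is the same in every column — this is an addition table with the headers hidden.
Row 2 minus row 1 is 12 − 27 = -15, so its entry in column 1 is 18 + (-15) = 3.
Row 4 minus row 1 is 29 − 27 = 2, so its entry in column 2 is 28 + 2 = 30.

k = 3, p = 30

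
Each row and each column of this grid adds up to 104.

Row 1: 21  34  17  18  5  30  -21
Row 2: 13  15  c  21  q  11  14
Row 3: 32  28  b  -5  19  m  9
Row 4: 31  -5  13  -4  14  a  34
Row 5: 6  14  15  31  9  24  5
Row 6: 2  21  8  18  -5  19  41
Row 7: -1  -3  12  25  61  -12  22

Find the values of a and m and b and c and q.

Column 5 has 5 + 19 + 14 + 9 − 5 + 61 = 103; the blank must be 104 − 103 = 1.
Row 2 has 13 + 15 + 21 + 1 + 11 + 14 = 75; the blank must be 104 − 75 = 29.
Column 3 has 17 + 29 + 13 + 15 + 8 + 12 = 94; the blank must be 104 − 94 = 10.
Row 3 has 32 + 28 + 10 − 5 + 19 + 9 = 93; the blank must be 104 − 93 = 11.
Row 4 has 31 − 5 + 13 − 4 + 14 + 34 = 83; the blank must be 104 − 83 = 21.

a = 21, m = 11, b = 10, c = 29, q = 1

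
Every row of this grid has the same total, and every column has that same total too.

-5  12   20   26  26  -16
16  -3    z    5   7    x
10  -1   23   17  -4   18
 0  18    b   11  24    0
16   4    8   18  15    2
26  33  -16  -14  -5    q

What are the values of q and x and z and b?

Rows 1 and 3 both sum to 63, so that's the common total.
The known cells in row 6 total 24, leaving 63 − 24 = 39 for the blank.
The known cells in row 4 total 53, leaving 63 − 53 = 10 for the blank.
The known cells in column 3 total 45, leaving 63 − 45 = 18 for the blank.
The known cells in row 2 total 43, leaving 63 − 43 = 20 for the blank.

q = 39, x = 20, z = 18, b = 10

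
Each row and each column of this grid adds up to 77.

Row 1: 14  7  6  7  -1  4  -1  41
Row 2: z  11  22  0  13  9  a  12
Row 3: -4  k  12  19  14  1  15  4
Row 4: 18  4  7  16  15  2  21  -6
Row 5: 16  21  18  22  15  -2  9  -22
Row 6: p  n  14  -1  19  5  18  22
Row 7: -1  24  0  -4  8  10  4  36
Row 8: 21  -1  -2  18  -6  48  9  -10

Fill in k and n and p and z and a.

The known cells in row 3 total 61, leaving 77 − 61 = 16 for the blank.
The known cells in column 2 total 82, leaving 77 − 82 = -5 for the blank.
The known cells in row 6 total 72, leaving 77 − 72 = 5 for the blank.
The known cells in column 1 total 69, leaving 77 − 69 = 8 for the blank.
The known cells in row 2 total 75, leaving 77 − 75 = 2 for the blank.

k = 16, n = -5, p = 5, z = 8, a = 2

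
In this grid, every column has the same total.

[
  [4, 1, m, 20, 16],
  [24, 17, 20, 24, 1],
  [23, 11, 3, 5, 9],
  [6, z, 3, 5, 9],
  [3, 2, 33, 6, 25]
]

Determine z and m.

Columns 1 and 4 both add up to 60, so every column sums to 60.
Column 2: 1 + 17 + 11 + 2 = 31, so the missing entry is 60 − 31 = 29.
Column 3: 20 + 3 + 3 + 33 = 59, so the missing entry is 60 − 59 = 1.

z = 29, m = 1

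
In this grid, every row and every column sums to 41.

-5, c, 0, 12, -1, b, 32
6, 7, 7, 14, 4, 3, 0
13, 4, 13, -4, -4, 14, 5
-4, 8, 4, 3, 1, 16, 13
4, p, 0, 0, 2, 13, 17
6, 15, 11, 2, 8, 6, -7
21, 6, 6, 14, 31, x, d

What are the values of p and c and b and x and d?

p = 5, c = -4, b = 7, x = -18, d = -19

The known cells in column 7 total 60, leaving 41 − 60 = -19 for the blank.
The known cells in row 7 total 59, leaving 41 − 59 = -18 for the blank.
The known cells in column 6 total 34, leaving 41 − 34 = 7 for the blank.
The known cells in row 1 total 45, leaving 41 − 45 = -4 for the blank.
The known cells in row 5 total 36, leaving 41 − 36 = 5 for the blank.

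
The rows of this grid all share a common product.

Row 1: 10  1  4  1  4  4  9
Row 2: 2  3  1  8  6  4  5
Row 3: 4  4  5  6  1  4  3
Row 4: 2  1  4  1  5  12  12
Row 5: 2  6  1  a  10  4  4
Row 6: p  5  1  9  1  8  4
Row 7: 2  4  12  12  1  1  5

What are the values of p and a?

p = 4, a = 3

Rows 3 and 4 each multiply to 5760, so every row has product 5760.
Row 6: 5×1×9×1×8×4 = 1440, so the missing entry is 5760 ÷ 1440 = 4.
Row 5: 2×6×1×10×4×4 = 1920, so the missing entry is 5760 ÷ 1920 = 3.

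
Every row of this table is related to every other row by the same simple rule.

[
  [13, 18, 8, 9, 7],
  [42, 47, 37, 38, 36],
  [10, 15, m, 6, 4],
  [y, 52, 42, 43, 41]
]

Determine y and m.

The difference between any two rows is the same in every column — this is an addition table with the headers hidden.
Row 4 minus row 1 is 41 − 7 = 34, so its entry in column 1 is 13 + 34 = 47.
Row 3 minus row 1 is 4 − 7 = -3, so its entry in column 3 is 8 + (-3) = 5.

y = 47, m = 5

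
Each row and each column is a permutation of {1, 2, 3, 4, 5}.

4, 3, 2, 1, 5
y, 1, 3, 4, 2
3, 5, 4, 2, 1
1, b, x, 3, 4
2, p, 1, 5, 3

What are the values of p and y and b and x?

For row 2, column 1: row 2 already has {1, 2, 3, 4}; that leaves 5.
For row 4, column 3: column 3 already has {1, 2, 3, 4}; that leaves 5.
Cell (4,2): row 4 already has {1, 3, 4, 5} → 2.
For row 5, column 2: row 5 already has {1, 2, 3, 5}; that leaves 4.

p = 4, y = 5, b = 2, x = 5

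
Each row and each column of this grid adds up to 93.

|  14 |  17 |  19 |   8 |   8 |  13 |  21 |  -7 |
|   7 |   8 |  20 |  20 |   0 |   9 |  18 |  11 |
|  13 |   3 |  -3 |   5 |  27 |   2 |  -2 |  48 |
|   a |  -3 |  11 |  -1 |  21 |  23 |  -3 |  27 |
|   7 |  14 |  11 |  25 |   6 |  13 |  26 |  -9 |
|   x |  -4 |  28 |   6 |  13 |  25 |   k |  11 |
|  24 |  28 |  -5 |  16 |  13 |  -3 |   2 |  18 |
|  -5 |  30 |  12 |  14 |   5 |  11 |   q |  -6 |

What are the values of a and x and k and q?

a = 18, x = 15, k = -1, q = 32

Row 8: -5 + 30 + 12 + 14 + 5 + 11 − 6 = 61, so its missing entry is 93 − 61 = 32.
Column 7: 21 + 18 − 2 − 3 + 26 + 2 + 32 = 94, so its missing entry is 93 − 94 = -1.
Row 6: -4 + 28 + 6 + 13 + 25 − 1 + 11 = 78, so its missing entry is 93 − 78 = 15.
Row 4: -3 + 11 − 1 + 21 + 23 − 3 + 27 = 75, so its missing entry is 93 − 75 = 18.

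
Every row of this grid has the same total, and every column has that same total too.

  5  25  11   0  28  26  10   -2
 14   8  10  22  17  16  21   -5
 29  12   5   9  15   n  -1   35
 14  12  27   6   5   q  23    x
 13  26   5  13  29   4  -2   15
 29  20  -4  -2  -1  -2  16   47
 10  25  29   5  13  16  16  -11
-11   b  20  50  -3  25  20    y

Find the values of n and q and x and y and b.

Rows 1 and 2 both sum to 103, so that's the common total.
Column 2 has 25 + 8 + 12 + 12 + 26 + 20 + 25 = 128; the blank must be 103 − 128 = -25.
Row 8 has -11 − 25 + 20 + 50 − 3 + 25 + 20 = 76; the blank must be 103 − 76 = 27.
Column 8 has -2 − 5 + 35 + 15 + 47 − 11 + 27 = 106; the blank must be 103 − 106 = -3.
Row 3 has 29 + 12 + 5 + 9 + 15 − 1 + 35 = 104; the blank must be 103 − 104 = -1.
Row 4 has 14 + 12 + 27 + 6 + 5 + 23 − 3 = 84; the blank must be 103 − 84 = 19.

n = -1, q = 19, x = -3, y = 27, b = -25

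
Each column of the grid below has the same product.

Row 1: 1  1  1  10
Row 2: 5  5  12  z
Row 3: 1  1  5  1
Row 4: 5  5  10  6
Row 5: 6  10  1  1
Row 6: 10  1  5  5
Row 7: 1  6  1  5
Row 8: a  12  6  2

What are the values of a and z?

Columns 2 and 3 each multiply to 18000, so every column has product 18000.
Column 1: 1×5×1×5×6×10×1 = 1500, so the missing entry is 18000 ÷ 1500 = 12.
Column 4: 10×1×6×1×5×5×2 = 3000, so the missing entry is 18000 ÷ 3000 = 6.

a = 12, z = 6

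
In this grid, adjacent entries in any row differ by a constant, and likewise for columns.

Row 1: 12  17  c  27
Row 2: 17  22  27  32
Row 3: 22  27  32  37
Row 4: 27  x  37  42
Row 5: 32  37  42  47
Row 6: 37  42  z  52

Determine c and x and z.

c = 22, x = 32, z = 47

Along each row the entries change by 5 per step; down each column they change by 5.
Row 1: from 12 at column 1, stepping by 5 to column 3 gives 22.
Row 4: from 27 at column 1, stepping by 5 to column 2 gives 32.
Row 6: from 37 at column 1, stepping by 5 to column 3 gives 47.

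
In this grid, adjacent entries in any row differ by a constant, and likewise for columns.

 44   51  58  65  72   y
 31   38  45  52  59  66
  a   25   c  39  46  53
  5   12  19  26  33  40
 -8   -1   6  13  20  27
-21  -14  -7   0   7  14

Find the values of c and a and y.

c = 32, a = 18, y = 79

Along each row the entries change by 7 per step; down each column they change by -13.
Row 3: from 25 at column 2, stepping by 7 to column 3 gives 32.
Row 3: from 25 at column 2, stepping by 7 to column 1 gives 18.
Row 1: from 44 at column 1, stepping by 7 to column 6 gives 79.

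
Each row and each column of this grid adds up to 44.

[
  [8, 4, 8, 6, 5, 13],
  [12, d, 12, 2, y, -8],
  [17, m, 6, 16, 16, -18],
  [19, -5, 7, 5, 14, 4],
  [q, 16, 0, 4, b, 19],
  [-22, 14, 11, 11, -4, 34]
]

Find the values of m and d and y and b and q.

Column 1 has 8 + 12 + 17 + 19 − 22 = 34; the blank must be 44 − 34 = 10.
Row 5 has 10 + 16 + 0 + 4 + 19 = 49; the blank must be 44 − 49 = -5.
Row 3 has 17 + 6 + 16 + 16 − 18 = 37; the blank must be 44 − 37 = 7.
Column 2 has 4 + 7 − 5 + 16 + 14 = 36; the blank must be 44 − 36 = 8.
Row 2 has 12 + 8 + 12 + 2 − 8 = 26; the blank must be 44 − 26 = 18.

m = 7, d = 8, y = 18, b = -5, q = 10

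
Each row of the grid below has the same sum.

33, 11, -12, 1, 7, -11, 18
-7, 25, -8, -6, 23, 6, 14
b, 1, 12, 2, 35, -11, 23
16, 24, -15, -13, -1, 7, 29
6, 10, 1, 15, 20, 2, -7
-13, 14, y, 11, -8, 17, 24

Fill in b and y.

b = -15, y = 2

Row 4 sums to 47 and so does row 5; that's the common total.
In row 3 the known cells total 62, leaving 47 − 62 = -15.
In row 6 the known cells total 45, leaving 47 − 45 = 2.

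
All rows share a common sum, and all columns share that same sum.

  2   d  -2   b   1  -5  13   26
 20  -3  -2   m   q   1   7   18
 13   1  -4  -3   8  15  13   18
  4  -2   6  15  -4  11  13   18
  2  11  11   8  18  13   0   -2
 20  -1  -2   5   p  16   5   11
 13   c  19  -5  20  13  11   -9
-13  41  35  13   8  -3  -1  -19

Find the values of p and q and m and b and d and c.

Rows 3 and 4 both sum to 61, so that's the common total.
The known cells in row 7 total 62, leaving 61 − 62 = -1 for the blank.
The known cells in column 2 total 46, leaving 61 − 46 = 15 for the blank.
The known cells in row 6 total 54, leaving 61 − 54 = 7 for the blank.
The known cells in row 1 total 50, leaving 61 − 50 = 11 for the blank.
The known cells in column 5 total 58, leaving 61 − 58 = 3 for the blank.
The known cells in row 2 total 44, leaving 61 − 44 = 17 for the blank.

p = 7, q = 3, m = 17, b = 11, d = 15, c = -1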